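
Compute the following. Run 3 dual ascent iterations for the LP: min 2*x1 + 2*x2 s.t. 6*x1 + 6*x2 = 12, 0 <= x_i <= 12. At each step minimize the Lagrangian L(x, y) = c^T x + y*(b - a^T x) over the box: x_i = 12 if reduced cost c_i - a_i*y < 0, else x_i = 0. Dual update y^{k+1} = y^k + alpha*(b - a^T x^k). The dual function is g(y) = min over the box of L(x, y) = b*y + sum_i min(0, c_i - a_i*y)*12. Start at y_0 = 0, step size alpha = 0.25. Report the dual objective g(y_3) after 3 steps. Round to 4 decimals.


Dual ascent for LP: min 2*x1 + 2*x2, 6*x1 + 6*x2 = 12, 0 <= x_i <= 12
Step 1: y^k = 0.0, reduced costs: (2.0, 2.0)
  x^k = (0.0, 0.0), subgradient = b - a^T x = 12.0
  y^{k+1} = 0.0 + 0.25*12.0 = 3.0
Step 2: y^k = 3.0, reduced costs: (-16.0, -16.0)
  x^k = (12.0, 12.0), subgradient = b - a^T x = -132.0
  y^{k+1} = 3.0 + 0.25*-132.0 = -30.0
Step 3: y^k = -30.0, reduced costs: (182.0, 182.0)
  x^k = (0.0, 0.0), subgradient = b - a^T x = 12.0
  y^{k+1} = -30.0 + 0.25*12.0 = -27.0
Dual objective at y_3 = -27.0: reduced costs (164.0, 164.0), box minimizer x = (0.0, 0.0)
g(y_3) = b*y + (c1 - a1*y)*x1 + (c2 - a2*y)*x2 = 12*(-27.0) + 164.0*0.0 + 164.0*0.0 = -324.0 + 0.0 + 0.0 = -324.0


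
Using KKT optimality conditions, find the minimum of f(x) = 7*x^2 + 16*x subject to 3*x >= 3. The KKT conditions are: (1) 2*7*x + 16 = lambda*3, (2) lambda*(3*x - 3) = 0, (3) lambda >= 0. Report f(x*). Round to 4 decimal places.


Step 1: Try lambda = 0 (constraint inactive).
x_unc = -16/(2*7) = -1.1429
Check: 3*-1.1429 = -3.4287 < 3 -- violated!
Step 2: Constraint must be active: 3*x = 3
x* = 3/3 = 1.0
lambda = (2*7*1.0 + 16)/3 = 10.0
Step 3: Compute optimal value.
f(x*) = 7*1.0^2 + 16*1.0 = 23.0


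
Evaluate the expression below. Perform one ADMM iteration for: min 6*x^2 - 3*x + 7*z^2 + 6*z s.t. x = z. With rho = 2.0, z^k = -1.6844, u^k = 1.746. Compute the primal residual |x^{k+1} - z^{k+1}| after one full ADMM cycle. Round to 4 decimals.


ADMM iteration with rho = 2.0, z^k = -1.6844, u^k = 1.746
Step 1: x-update.
Minimize 6*x^2 - 3*x + (2.0/2)*(x + 1.6844 + 1.746)^2
FOC: (2*6 + 2.0)*x = 3 + 2.0*(-1.6844 - 1.746)
x^{k+1} = -0.2758
Step 2: z-update.
Minimize 7*z^2 + 6*z + (2.0/2)*(-0.2758 - z + 1.746)^2
FOC: (2*7 + 2.0)*z = -6 + 2.0*(-0.2758 + 1.746)
z^{k+1} = -0.1912
Step 3: u-update.
u^{k+1} = 1.746 - 0.2758 + 0.1912 = 1.6615
Step 4: Primal residual = |-0.2758 + 0.1912| = 0.0846


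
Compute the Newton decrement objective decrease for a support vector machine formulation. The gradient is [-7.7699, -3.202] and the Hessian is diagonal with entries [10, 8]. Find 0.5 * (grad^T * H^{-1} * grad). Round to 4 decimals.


Step 1: H is diagonal, so H^(-1) * g = [-0.777, -0.4003].
Step 2: g^T H^(-1) g = sum_i g_i^2 / H_ii
  = (-7.7699)^2/10 + (-3.202)^2/8
  = 6.0371 + 1.2816 = 7.3187
Step 3: Objective decrease = 0.5 * g^T H^(-1) g = 3.6594


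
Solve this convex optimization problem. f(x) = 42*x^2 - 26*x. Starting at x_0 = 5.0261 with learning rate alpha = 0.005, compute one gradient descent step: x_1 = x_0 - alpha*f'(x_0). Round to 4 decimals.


We compute the gradient at x_0 and apply the update.
f'(x) = 84*x - 26
f'(5.0261) = 84*5.0261 - 26 = 396.1924
x_1 = 5.0261 - 0.005*396.1924 = 3.0451


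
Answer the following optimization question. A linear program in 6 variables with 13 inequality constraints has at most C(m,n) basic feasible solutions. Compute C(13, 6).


Each vertex corresponds to some choice of n active constraints out of m, so the number of vertices is at most C(m, n) = m! / (n!(m-n)!).
m = 13, n = 6
Numerator: 13 * 12 * 11 * 10 * 9 * 8
Denominator: 6! = 720
C(13, 6) = 1716


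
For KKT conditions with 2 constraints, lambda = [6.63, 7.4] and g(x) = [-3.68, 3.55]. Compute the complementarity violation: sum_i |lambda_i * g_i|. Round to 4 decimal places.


KKT complementary slackness check:
lambda_1 * g_1 = 6.63 * -3.68 = -24.3984
lambda_2 * g_2 = 7.4 * 3.55 = 26.27
Total violation = 24.3984 + 26.27 = 50.6684


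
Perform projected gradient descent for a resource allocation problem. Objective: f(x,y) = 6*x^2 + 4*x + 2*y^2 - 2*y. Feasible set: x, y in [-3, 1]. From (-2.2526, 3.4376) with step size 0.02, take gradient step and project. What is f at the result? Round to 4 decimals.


Step 1: Compute gradient at (-2.2526, 3.4376).
grad_x = 2*6*-2.2526 + 4 = -23.0312
grad_y = 2*2*3.4376 - 2 = 11.7504
Step 2: Gradient step.
x_raw = -2.2526 - 0.02*-23.0312 = -1.792
y_raw = 3.4376 - 0.02*11.7504 = 3.2026
Step 3: Project onto [-3, 1].
x_proj = clip(-1.792) = -1.792
y_proj = clip(3.2026) = 1.0
Step 4: Evaluate f.
f(-1.792, 1.0) = 12.0992


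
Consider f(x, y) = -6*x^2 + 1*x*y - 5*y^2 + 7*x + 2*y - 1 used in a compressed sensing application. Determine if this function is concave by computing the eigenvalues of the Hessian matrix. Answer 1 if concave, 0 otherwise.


The Hessian of f(x,y) = -6*x^2 + 1*x*y - 5*y^2 + 7*x + 2*y - 1 is:
H = [[-12, 1], [1, -10]]
Trace = -12 - 10 = -22
Determinant = -12*-10 - (1)^2 = 119
Discriminant = (-22)^2 - 4*119 = 8.0
Eigenvalues: lambda_1 = -12.4142, lambda_2 = -9.5858
The function is concave.

1


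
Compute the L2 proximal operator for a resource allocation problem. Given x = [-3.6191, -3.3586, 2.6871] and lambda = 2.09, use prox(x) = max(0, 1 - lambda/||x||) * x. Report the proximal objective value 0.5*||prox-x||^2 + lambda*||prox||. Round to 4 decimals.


Step 1: Compute ||x||.
||x|| = 5.6213
Step 2: Compute scaling factor.
scale = max(0, 1 - 2.09/5.6213) = 0.6282
Step 3: prox(x) = [-2.2735, -2.1099, 1.688]
||prox(x)|| = 3.5313
Step 4: Proximal objective.
0.5*||prox-x||^2 = 2.1841
lambda*||prox|| = 7.3804
Total = 9.5644


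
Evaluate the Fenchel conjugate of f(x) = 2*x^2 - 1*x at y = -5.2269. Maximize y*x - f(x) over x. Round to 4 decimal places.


f*(y) = sup_x {y*x - a*x^2 - b*x} = sup_x {(y-b)*x - a*x^2}
FOC: (y - b) - 2a*x = 0 => x* = (y - b)/(2a)
x* = (-5.2269 + 1)/(2*2) = -1.0567
f*(-5.2269) = (y-b)^2/(4a) = (-5.2269 + 1)^2/(4*2)
= 17.8667/8 = 2.2333


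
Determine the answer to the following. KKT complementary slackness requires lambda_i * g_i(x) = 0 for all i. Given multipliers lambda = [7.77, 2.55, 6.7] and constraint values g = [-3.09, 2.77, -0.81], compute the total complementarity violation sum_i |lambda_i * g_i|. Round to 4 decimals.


KKT complementary slackness check:
lambda_1 * g_1 = 7.77 * -3.09 = -24.0093
lambda_2 * g_2 = 2.55 * 2.77 = 7.0635
lambda_3 * g_3 = 6.7 * -0.81 = -5.427
Total violation = 24.0093 + 7.0635 + 5.427 = 36.4998


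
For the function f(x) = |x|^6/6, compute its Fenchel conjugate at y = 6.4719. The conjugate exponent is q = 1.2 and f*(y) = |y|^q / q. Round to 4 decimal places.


The conjugate exponent q satisfies 1/p + 1/q = 1.
p = 6, so q = 6/(6 - 1) = 1.2
|y|^q = 6.4719^1.2 = 9.4024
f*(6.4719) = 9.4024 / 1.2 = 7.8353


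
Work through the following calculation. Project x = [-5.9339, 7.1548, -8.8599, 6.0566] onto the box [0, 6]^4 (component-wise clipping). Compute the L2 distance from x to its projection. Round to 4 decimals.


Project each component onto [0, 6].
clip(-5.9339) = 0.0, clip(7.1548) = 6.0, clip(-8.8599) = 0.0, clip(6.0566) = 6.0
Projection = [0.0, 6.0, 0.0, 6.0]
Squared diffs: [35.2112, 1.3336, 78.4978, 0.0032]
Distance = sqrt(115.0458) = 10.7259


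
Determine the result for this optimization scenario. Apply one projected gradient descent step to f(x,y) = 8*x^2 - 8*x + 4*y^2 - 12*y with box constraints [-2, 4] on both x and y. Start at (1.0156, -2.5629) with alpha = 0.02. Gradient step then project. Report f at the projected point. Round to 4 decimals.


Step 1: Compute gradient at (1.0156, -2.5629).
grad_x = 2*8*1.0156 - 8 = 8.2496
grad_y = 2*4*-2.5629 - 12 = -32.5032
Step 2: Gradient step.
x_raw = 1.0156 - 0.02*8.2496 = 0.8506
y_raw = -2.5629 - 0.02*-32.5032 = -1.9128
Step 3: Project onto [-2, 4].
x_proj = clip(0.8506) = 0.8506
y_proj = clip(-1.9128) = -1.9128
Step 4: Evaluate f.
f(0.8506, -1.9128) = 36.5732


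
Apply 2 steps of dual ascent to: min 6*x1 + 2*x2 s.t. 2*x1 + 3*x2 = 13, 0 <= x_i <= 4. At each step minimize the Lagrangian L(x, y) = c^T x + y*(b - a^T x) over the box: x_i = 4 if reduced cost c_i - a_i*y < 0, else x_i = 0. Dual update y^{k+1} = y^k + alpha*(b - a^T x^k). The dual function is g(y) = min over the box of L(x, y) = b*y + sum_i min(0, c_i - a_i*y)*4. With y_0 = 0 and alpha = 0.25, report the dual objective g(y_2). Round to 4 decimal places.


Dual ascent for LP: min 6*x1 + 2*x2, 2*x1 + 3*x2 = 13, 0 <= x_i <= 4
Step 1: y^k = 0.0, reduced costs: (6.0, 2.0)
  x^k = (0.0, 0.0), subgradient = b - a^T x = 13.0
  y^{k+1} = 0.0 + 0.25*13.0 = 3.25
Step 2: y^k = 3.25, reduced costs: (-0.5, -7.75)
  x^k = (4.0, 4.0), subgradient = b - a^T x = -7.0
  y^{k+1} = 3.25 + 0.25*-7.0 = 1.5
Dual objective at y_2 = 1.5: reduced costs (3.0, -2.5), box minimizer x = (0.0, 4.0)
g(y_2) = b*y + (c1 - a1*y)*x1 + (c2 - a2*y)*x2 = 13*1.5 + 3.0*0.0 + (-2.5)*4.0 = 19.5 + 0.0 - 10.0 = 9.5


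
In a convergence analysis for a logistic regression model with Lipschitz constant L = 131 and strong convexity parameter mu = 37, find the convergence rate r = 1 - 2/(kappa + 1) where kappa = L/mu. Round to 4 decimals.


Step 1: Compute the condition number.
kappa = L/mu = 131/37 = 3.5405
Step 2: Compute the convergence rate.
r = 1 - 2/(kappa + 1) = 1 - 2*mu/(L + mu) = (L - mu)/(L + mu) = 94/168 = 0.5595


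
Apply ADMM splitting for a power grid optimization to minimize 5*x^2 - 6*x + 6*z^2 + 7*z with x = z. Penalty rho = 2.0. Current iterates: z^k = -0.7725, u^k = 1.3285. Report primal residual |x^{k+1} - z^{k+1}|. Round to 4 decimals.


ADMM iteration with rho = 2.0, z^k = -0.7725, u^k = 1.3285
Step 1: x-update.
Minimize 5*x^2 - 6*x + (2.0/2)*(x + 0.7725 + 1.3285)^2
FOC: (2*5 + 2.0)*x = 6 + 2.0*(-0.7725 - 1.3285)
x^{k+1} = 0.1498
Step 2: z-update.
Minimize 6*z^2 + 7*z + (2.0/2)*(0.1498 - z + 1.3285)^2
FOC: (2*6 + 2.0)*z = -7 + 2.0*(0.1498 + 1.3285)
z^{k+1} = -0.2888
Step 3: u-update.
u^{k+1} = 1.3285 + 0.1498 + 0.2888 = 1.7671
Step 4: Primal residual = |0.1498 + 0.2888| = 0.4386


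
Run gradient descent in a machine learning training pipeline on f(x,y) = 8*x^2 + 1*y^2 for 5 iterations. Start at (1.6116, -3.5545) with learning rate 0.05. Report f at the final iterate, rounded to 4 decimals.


Gradient descent on f(x,y) = 8*x^2 + 1*y^2.
Starting point: (1.6116, -3.5545), alpha = 0.05
Step 1: grad_x = 2*8*1.6116 = 25.7856, grad_y = 2*1*-3.5545 = -7.109
  x_1 = 1.6116 - 0.05*25.7856 = 0.3223
  y_1 = -3.5545 - 0.05*-7.109 = -3.1991
Step 2: grad_x = 2*8*0.3223 = 5.1571, grad_y = 2*1*-3.1991 = -6.3981
  x_2 = 0.3223 - 0.05*5.1571 = 0.0645
  y_2 = -3.1991 - 0.05*-6.3981 = -2.8791
Step 3: grad_x = 2*8*0.0645 = 1.0314, grad_y = 2*1*-2.8791 = -5.7583
  x_3 = 0.0645 - 0.05*1.0314 = 0.0129
  y_3 = -2.8791 - 0.05*-5.7583 = -2.5912
Step 4: grad_x = 2*8*0.0129 = 0.2063, grad_y = 2*1*-2.5912 = -5.1825
  x_4 = 0.0129 - 0.05*0.2063 = 0.0026
  y_4 = -2.5912 - 0.05*-5.1825 = -2.3321
Step 5: grad_x = 2*8*0.0026 = 0.0413, grad_y = 2*1*-2.3321 = -4.6642
  x_5 = 0.0026 - 0.05*0.0413 = 0.0005
  y_5 = -2.3321 - 0.05*-4.6642 = -2.0989
f(0.0005, -2.0989) = 8*0.0005^2 + 1*(-2.0989)^2 = 4.4054


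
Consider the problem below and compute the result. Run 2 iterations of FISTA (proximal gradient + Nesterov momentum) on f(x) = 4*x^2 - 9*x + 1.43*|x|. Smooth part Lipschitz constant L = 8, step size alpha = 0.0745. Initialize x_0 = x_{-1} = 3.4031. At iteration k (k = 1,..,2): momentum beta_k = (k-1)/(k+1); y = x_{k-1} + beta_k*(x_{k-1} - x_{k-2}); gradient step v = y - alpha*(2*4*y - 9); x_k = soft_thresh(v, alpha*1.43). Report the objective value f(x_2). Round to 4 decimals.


FISTA on f(x) = 4*x^2 - 9*x + 1.43*|x|
L = 8, alpha = 0.0745
Iteration 1: beta = 0.0, y = 3.4031 + 0.0*(3.4031 - 3.4031) = 3.4031
  grad(y) = 18.2248, v = y - alpha*grad = 2.0454
  prox(v) = soft_thresh(2.0454, 0.1065) = 1.9388
Iteration 2: beta = 0.3333, y = 1.9388 + 0.3333*(1.9388 - 3.4031) = 1.4507
  grad(y) = 2.6058, v = y - alpha*grad = 1.2566
  prox(v) = soft_thresh(1.2566, 0.1065) = 1.1501
f(x_2) = 4*1.1501^2 - 9*1.1501 + 1.43*|1.1501| = -3.4154


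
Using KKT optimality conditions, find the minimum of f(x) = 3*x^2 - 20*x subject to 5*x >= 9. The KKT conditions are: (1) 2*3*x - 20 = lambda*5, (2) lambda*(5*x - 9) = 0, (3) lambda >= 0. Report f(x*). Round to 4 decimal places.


Step 1: Try lambda = 0 (constraint inactive).
Stationarity: 2*3*x - 20 = 0
x* = 20/(2*3) = 10/3 = 3.3333 (rounded; the exact value 10/3 is used below)
Check constraint: 5*3.3333 = 16.6665 >= 9 -- satisfied.
Step 2: Compute optimal value.
f(x*) = 3*(10/3)^2 - 20*(10/3) = -33.3333


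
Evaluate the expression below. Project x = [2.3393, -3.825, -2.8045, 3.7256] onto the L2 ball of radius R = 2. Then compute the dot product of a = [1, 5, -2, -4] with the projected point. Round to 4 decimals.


Step 1: Compute ||x|| (intermediates to 6 decimals).
||x|| = sqrt(2.3393^2 + (-3.825)^2 + (-2.8045)^2 + 3.7256^2) = 6.469024
Step 2: Project.
Since ||x|| > R, scale = R/||x|| = 2/6.469024 = 0.309166, proj(x) = scale * x
proj(x) = [0.723232, -1.18256, -0.867056, 1.151829]
Step 3: Dot product.
a^T * proj(x) = 1*0.723232 + 5*(-1.18256) - 2*(-0.867056) - 4*1.151829 = -8.0628


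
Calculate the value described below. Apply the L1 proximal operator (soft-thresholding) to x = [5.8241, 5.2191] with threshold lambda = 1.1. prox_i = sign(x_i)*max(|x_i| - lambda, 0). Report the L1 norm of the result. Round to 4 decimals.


Soft-thresholding with lambda = 1.1:
prox(5.8241) = sign(5.8241)*max(|5.8241| - 1.1, 0) = 4.7241
prox(5.2191) = sign(5.2191)*max(|5.2191| - 1.1, 0) = 4.1191
prox(x) = [4.7241, 4.1191]
||prox(x)||_1 = 4.7241 + 4.1191 = 8.8432


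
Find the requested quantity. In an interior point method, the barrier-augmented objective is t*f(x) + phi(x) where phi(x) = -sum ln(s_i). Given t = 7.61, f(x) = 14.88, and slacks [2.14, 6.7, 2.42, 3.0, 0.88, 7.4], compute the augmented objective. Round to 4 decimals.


Step 1: Compute log-barrier.
ln values: [0.7608, 1.9021, 0.8838, 1.0986, -0.1278, 2.0015]
phi = -(0.7608 + 1.9021 + 0.8838 + 1.0986 - 0.1278 + 2.0015) = -6.5189
Step 2: Compute augmented objective.
t*f(x) = 7.61*14.88 = 113.2368
Total = 113.2368 - 6.5189 = 106.7179


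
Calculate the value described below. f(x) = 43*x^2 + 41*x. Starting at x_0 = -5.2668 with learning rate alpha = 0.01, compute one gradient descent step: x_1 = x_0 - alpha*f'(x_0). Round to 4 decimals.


We compute the gradient at x_0 and apply the update.
f'(x) = 86*x + 41
f'(-5.2668) = 86*-5.2668 + 41 = -411.9448
x_1 = -5.2668 - 0.01*-411.9448 = -1.1474


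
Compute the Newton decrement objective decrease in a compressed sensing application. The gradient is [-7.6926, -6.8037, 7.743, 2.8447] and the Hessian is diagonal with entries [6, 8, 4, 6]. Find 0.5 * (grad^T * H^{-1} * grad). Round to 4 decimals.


Step 1: H is diagonal, so H^(-1) * g = [-1.2821, -0.8505, 1.9358, 0.4741].
Step 2: g^T H^(-1) g = sum_i g_i^2 / H_ii
  = (-7.6926)^2/6 + (-6.8037)^2/8 + (7.743)^2/4 + (2.8447)^2/6
  = 9.8627 + 5.7863 + 14.9885 + 1.3487 = 31.9862
Step 3: Objective decrease = 0.5 * g^T H^(-1) g = 15.9931


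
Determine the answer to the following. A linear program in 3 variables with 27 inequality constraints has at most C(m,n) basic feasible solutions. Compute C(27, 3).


Each vertex corresponds to some choice of n active constraints out of m, so the number of vertices is at most C(m, n) = m! / (n!(m-n)!).
m = 27, n = 3
Numerator: 27 * 26 * 25
Denominator: 3! = 6
C(27, 3) = 2925


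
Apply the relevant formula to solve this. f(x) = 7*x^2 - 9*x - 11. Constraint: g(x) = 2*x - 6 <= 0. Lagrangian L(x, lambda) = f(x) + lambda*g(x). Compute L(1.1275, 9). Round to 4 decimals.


Step 1: Evaluate f(x).
f(1.1275) = 7*1.1275^2 - 9*1.1275 - 11 = -12.2487
Step 2: Evaluate g(x).
g(1.1275) = 2*1.1275 - 6 = -3.745
Step 3: Compute Lagrangian.
L = -12.2487 + 9*-3.745 = -45.9537


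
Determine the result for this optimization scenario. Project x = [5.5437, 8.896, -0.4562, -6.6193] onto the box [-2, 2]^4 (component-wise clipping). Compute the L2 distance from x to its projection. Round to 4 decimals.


Project each component onto [-2, 2].
clip(5.5437) = 2.0, clip(8.896) = 2.0, clip(-0.4562) = -0.4562, clip(-6.6193) = -2.0
Projection = [2.0, 2.0, -0.4562, -2.0]
Squared diffs: [12.5578, 47.5548, 0.0, 21.3379]
Distance = sqrt(81.4505) = 9.025


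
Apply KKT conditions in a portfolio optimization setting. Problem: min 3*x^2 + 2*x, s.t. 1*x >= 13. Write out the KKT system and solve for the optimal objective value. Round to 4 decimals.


Step 1: Try lambda = 0 (constraint inactive).
x_unc = -2/(2*3) = -0.3333
Check: 1*-0.3333 = -0.3333 < 13 -- violated!
Step 2: Constraint must be active: 1*x = 13
x* = 13/1 = 13.0
lambda = (2*3*13.0 + 2)/1 = 80.0
Step 3: Compute optimal value.
f(x*) = 3*13.0^2 + 2*13.0 = 533.0


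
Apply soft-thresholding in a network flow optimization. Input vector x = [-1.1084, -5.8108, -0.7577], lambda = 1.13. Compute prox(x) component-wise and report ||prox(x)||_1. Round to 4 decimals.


Soft-thresholding with lambda = 1.13:
prox(-1.1084) = sign(-1.1084)*max(|-1.1084| - 1.13, 0) = 0.0
prox(-5.8108) = sign(-5.8108)*max(|-5.8108| - 1.13, 0) = -4.6808
prox(-0.7577) = sign(-0.7577)*max(|-0.7577| - 1.13, 0) = 0.0
prox(x) = [0.0, -4.6808, 0.0]
||prox(x)||_1 = 0.0 + 4.6808 + 0.0 = 4.6808


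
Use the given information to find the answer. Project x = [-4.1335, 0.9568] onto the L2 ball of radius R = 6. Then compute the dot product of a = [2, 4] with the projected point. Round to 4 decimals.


Step 1: Compute ||x|| (intermediates to 6 decimals).
||x|| = sqrt((-4.1335)^2 + 0.9568^2) = 4.242793
Step 2: Project.
Since ||x|| <= R, proj = x (no scaling needed).
proj(x) = [-4.1335, 0.9568]
Step 3: Dot product.
a^T * proj(x) = 2*(-4.1335) + 4*0.9568 = -4.4398


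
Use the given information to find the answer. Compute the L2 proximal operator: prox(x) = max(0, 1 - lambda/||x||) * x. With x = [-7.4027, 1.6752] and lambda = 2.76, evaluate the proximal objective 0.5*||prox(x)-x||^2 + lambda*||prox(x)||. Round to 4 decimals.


Step 1: Compute ||x||.
||x|| = 7.5899
Step 2: Compute scaling factor.
scale = max(0, 1 - 2.76/7.5899) = 0.6364
Step 3: prox(x) = [-4.7108, 1.066]
||prox(x)|| = 4.8299
Step 4: Proximal objective.
0.5*||prox-x||^2 = 3.8088
lambda*||prox|| = 13.3305
Total = 17.1393


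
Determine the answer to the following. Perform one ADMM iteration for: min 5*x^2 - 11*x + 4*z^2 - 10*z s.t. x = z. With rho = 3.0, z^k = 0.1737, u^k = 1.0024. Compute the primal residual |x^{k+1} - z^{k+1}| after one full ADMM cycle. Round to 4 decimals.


ADMM iteration with rho = 3.0, z^k = 0.1737, u^k = 1.0024
Step 1: x-update.
Minimize 5*x^2 - 11*x + (3.0/2)*(x - 0.1737 + 1.0024)^2
FOC: (2*5 + 3.0)*x = 11 + 3.0*(0.1737 - 1.0024)
x^{k+1} = 0.6549
Step 2: z-update.
Minimize 4*z^2 - 10*z + (3.0/2)*(0.6549 - z + 1.0024)^2
FOC: (2*4 + 3.0)*z = 10 + 3.0*(0.6549 + 1.0024)
z^{k+1} = 1.3611
Step 3: u-update.
u^{k+1} = 1.0024 + 0.6549 - 1.3611 = 0.2962
Step 4: Primal residual = |0.6549 - 1.3611| = 0.7062


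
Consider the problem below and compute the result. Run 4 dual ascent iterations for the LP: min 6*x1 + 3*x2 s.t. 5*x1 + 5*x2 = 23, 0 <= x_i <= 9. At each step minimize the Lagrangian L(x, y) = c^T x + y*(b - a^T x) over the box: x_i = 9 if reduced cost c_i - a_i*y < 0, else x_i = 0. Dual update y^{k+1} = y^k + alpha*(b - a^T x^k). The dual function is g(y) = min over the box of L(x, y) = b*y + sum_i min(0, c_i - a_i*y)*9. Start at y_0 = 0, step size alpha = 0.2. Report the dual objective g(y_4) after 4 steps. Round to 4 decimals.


Dual ascent for LP: min 6*x1 + 3*x2, 5*x1 + 5*x2 = 23, 0 <= x_i <= 9
Step 1: y^k = 0.0, reduced costs: (6.0, 3.0)
  x^k = (0.0, 0.0), subgradient = b - a^T x = 23.0
  y^{k+1} = 0.0 + 0.2*23.0 = 4.6
Step 2: y^k = 4.6, reduced costs: (-17.0, -20.0)
  x^k = (9.0, 9.0), subgradient = b - a^T x = -67.0
  y^{k+1} = 4.6 + 0.2*-67.0 = -8.8
Step 3: y^k = -8.8, reduced costs: (50.0, 47.0)
  x^k = (0.0, 0.0), subgradient = b - a^T x = 23.0
  y^{k+1} = -8.8 + 0.2*23.0 = -4.2
Step 4: y^k = -4.2, reduced costs: (27.0, 24.0)
  x^k = (0.0, 0.0), subgradient = b - a^T x = 23.0
  y^{k+1} = -4.2 + 0.2*23.0 = 0.4
Dual objective at y_4 = 0.4: reduced costs (4.0, 1.0), box minimizer x = (0.0, 0.0)
g(y_4) = b*y + (c1 - a1*y)*x1 + (c2 - a2*y)*x2 = 23*0.4 + 4.0*0.0 + 1.0*0.0 = 9.2 + 0.0 + 0.0 = 9.2


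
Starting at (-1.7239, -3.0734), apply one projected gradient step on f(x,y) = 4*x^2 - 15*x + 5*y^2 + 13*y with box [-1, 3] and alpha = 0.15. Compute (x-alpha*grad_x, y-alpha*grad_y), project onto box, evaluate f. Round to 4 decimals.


Step 1: Compute gradient at (-1.7239, -3.0734).
grad_x = 2*4*-1.7239 - 15 = -28.7912
grad_y = 2*5*-3.0734 + 13 = -17.734
Step 2: Gradient step.
x_raw = -1.7239 - 0.15*-28.7912 = 2.5948
y_raw = -3.0734 - 0.15*-17.734 = -0.4133
Step 3: Project onto [-1, 3].
x_proj = clip(2.5948) = 2.5948
y_proj = clip(-0.4133) = -0.4133
Step 4: Evaluate f.
f(2.5948, -0.4133) = -16.509


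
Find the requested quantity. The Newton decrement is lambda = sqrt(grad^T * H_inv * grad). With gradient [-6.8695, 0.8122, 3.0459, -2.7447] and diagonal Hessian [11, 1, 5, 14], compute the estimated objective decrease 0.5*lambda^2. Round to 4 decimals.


Step 1: H is diagonal, so H^(-1) * g = [-0.6245, 0.8122, 0.6092, -0.1961].
Step 2: g^T H^(-1) g = sum_i g_i^2 / H_ii
  = (-6.8695)^2/11 + (0.8122)^2/1 + (3.0459)^2/5 + (-2.7447)^2/14
  = 4.29 + 0.6597 + 1.8555 + 0.5381 = 7.3433
Step 3: Objective decrease = 0.5 * g^T H^(-1) g = 3.6716


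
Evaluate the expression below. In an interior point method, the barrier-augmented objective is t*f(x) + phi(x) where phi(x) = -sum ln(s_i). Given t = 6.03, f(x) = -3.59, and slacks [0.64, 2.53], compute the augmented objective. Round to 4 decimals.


Step 1: Compute log-barrier.
ln values: [-0.4463, 0.9282]
phi = -(-0.4463 + 0.9282) = -0.4819
Step 2: Compute augmented objective.
t*f(x) = 6.03*-3.59 = -21.6477
Total = -21.6477 - 0.4819 = -22.1296


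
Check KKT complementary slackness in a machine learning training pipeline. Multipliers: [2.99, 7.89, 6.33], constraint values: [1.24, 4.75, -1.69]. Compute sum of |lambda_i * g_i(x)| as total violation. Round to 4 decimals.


KKT complementary slackness check:
lambda_1 * g_1 = 2.99 * 1.24 = 3.7076
lambda_2 * g_2 = 7.89 * 4.75 = 37.4775
lambda_3 * g_3 = 6.33 * -1.69 = -10.6977
Total violation = 3.7076 + 37.4775 + 10.6977 = 51.8828


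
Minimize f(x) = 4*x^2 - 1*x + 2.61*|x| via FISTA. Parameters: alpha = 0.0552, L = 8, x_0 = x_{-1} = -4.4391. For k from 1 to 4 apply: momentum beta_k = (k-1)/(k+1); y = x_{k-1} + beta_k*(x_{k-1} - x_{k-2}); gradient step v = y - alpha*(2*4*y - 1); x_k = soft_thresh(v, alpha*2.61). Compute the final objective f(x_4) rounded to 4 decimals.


FISTA on f(x) = 4*x^2 - 1*x + 2.61*|x|
L = 8, alpha = 0.0552
Iteration 1: beta = 0.0, y = -4.4391 + 0.0*(-4.4391 + 4.4391) = -4.4391
  grad(y) = -36.5128, v = y - alpha*grad = -2.4236
  prox(v) = soft_thresh(-2.4236, 0.1441) = -2.2795
Iteration 2: beta = 0.3333, y = -2.2795 + 0.3333*(-2.2795 + 4.4391) = -1.5597
  grad(y) = -13.4773, v = y - alpha*grad = -0.8157
  prox(v) = soft_thresh(-0.8157, 0.1441) = -0.6716
Iteration 3: beta = 0.5, y = -0.6716 + 0.5*(-0.6716 + 2.2795) = 0.1323
  grad(y) = 0.0584, v = y - alpha*grad = 0.1291
  prox(v) = soft_thresh(0.1291, 0.1441) = 0.0
Iteration 4: beta = 0.6, y = 0.0 + 0.6*(0.0 + 0.6716) = 0.403
  grad(y) = 2.2239, v = y - alpha*grad = 0.2802
  prox(v) = soft_thresh(0.2802, 0.1441) = 0.1362
f(x_4) = 4*0.1362^2 - 1*0.1362 + 2.61*|0.1362| = 0.2934


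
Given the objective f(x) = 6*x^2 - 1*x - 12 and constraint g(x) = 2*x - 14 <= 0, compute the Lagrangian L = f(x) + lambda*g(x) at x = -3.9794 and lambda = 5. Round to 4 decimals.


Step 1: Evaluate f(x).
f(-3.9794) = 6*(-3.9794)^2 - 1*(-3.9794) - 12 = 86.9931
Step 2: Evaluate g(x).
g(-3.9794) = 2*-3.9794 - 14 = -21.9588
Step 3: Compute Lagrangian.
L = 86.9931 + 5*-21.9588 = -22.8009


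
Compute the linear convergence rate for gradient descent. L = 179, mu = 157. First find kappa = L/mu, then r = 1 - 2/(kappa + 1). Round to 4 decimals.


Step 1: Compute the condition number.
kappa = L/mu = 179/157 = 1.1401
Step 2: Compute the convergence rate.
r = 1 - 2/(kappa + 1) = 1 - 2*mu/(L + mu) = (L - mu)/(L + mu) = 22/336 = 0.0655


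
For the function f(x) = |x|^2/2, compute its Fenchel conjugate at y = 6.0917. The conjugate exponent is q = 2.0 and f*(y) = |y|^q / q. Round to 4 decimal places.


The conjugate exponent q satisfies 1/p + 1/q = 1.
p = 2, so q = 2/(2 - 1) = 2.0
|y|^q = 6.0917^2.0 = 37.1088
f*(6.0917) = 37.1088 / 2.0 = 18.5544


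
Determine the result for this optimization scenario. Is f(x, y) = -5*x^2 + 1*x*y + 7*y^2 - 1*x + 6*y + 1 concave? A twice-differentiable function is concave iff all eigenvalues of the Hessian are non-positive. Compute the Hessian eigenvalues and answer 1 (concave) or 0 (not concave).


The Hessian of f(x,y) = -5*x^2 + 1*x*y + 7*y^2 - 1*x + 6*y + 1 is:
H = [[-10, 1], [1, 14]]
Trace = -10 + 14 = 4
Determinant = -10*14 - (1)^2 = -141
Discriminant = (4)^2 - 4*-141 = 580.0
Eigenvalues: lambda_1 = -10.0416, lambda_2 = 14.0416
The function is not concave.

0


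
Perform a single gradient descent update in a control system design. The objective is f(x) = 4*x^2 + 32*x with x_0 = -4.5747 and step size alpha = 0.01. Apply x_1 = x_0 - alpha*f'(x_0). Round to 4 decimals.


We compute the gradient at x_0 and apply the update.
f'(x) = 8*x + 32
f'(-4.5747) = 8*-4.5747 + 32 = -4.5976
x_1 = -4.5747 - 0.01*-4.5976 = -4.5287


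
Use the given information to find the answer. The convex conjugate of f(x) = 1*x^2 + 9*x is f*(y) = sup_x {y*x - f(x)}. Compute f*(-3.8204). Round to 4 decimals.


f*(y) = sup_x {y*x - a*x^2 - b*x} = sup_x {(y-b)*x - a*x^2}
FOC: (y - b) - 2a*x = 0 => x* = (y - b)/(2a)
x* = (-3.8204 - 9)/(2*1) = -6.4102
f*(-3.8204) = (y-b)^2/(4a) = (-3.8204 - 9)^2/(4*1)
= 164.3627/4 = 41.0907


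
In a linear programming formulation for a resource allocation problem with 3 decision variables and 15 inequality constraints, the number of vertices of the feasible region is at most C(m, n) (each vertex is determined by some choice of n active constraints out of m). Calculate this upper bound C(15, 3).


Each vertex corresponds to some choice of n active constraints out of m, so the number of vertices is at most C(m, n) = m! / (n!(m-n)!).
m = 15, n = 3
Numerator: 15 * 14 * 13
Denominator: 3! = 6
C(15, 3) = 455


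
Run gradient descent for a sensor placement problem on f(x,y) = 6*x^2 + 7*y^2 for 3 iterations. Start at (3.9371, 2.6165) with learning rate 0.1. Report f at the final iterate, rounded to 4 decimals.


Gradient descent on f(x,y) = 6*x^2 + 7*y^2.
Starting point: (3.9371, 2.6165), alpha = 0.1
Step 1: grad_x = 2*6*3.9371 = 47.2452, grad_y = 2*7*2.6165 = 36.631
  x_1 = 3.9371 - 0.1*47.2452 = -0.7874
  y_1 = 2.6165 - 0.1*36.631 = -1.0466
Step 2: grad_x = 2*6*-0.7874 = -9.449, grad_y = 2*7*-1.0466 = -14.6524
  x_2 = -0.7874 - 0.1*-9.449 = 0.1575
  y_2 = -1.0466 - 0.1*-14.6524 = 0.4186
Step 3: grad_x = 2*6*0.1575 = 1.8898, grad_y = 2*7*0.4186 = 5.861
  x_3 = 0.1575 - 0.1*1.8898 = -0.0315
  y_3 = 0.4186 - 0.1*5.861 = -0.1675
f(-0.0315, -0.1675) = 6*(-0.0315)^2 + 7*(-0.1675)^2 = 0.2022


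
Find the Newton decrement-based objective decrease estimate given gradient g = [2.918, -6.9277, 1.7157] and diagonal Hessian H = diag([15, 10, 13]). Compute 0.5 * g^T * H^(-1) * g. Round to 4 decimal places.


Step 1: H is diagonal, so H^(-1) * g = [0.1945, -0.6928, 0.132].
Step 2: g^T H^(-1) g = sum_i g_i^2 / H_ii
  = (2.918)^2/15 + (-6.9277)^2/10 + (1.7157)^2/13
  = 0.5676 + 4.7993 + 0.2264 = 5.5934
Step 3: Objective decrease = 0.5 * g^T H^(-1) g = 2.7967


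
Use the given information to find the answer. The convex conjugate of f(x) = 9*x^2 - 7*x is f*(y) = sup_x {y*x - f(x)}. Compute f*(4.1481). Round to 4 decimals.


f*(y) = sup_x {y*x - a*x^2 - b*x} = sup_x {(y-b)*x - a*x^2}
FOC: (y - b) - 2a*x = 0 => x* = (y - b)/(2a)
x* = (4.1481 + 7)/(2*9) = 0.6193
f*(4.1481) = (y-b)^2/(4a) = (4.1481 + 7)^2/(4*9)
= 124.2801/36 = 3.4522


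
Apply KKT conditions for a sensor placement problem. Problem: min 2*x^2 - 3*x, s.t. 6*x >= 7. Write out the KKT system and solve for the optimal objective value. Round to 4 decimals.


Step 1: Try lambda = 0 (constraint inactive).
x_unc = 3/(2*2) = 0.75
Check: 6*0.75 = 4.5 < 7 -- violated!
Step 2: Constraint must be active: 6*x = 7
x* = 7/6 = 1.1667 (rounded; the exact value 7/6 is used below)
lambda = (2*2*(7/6) - 3)/6 = 0.2778
Step 3: Compute optimal value.
f(x*) = 2*(7/6)^2 - 3*(7/6) = -0.7778


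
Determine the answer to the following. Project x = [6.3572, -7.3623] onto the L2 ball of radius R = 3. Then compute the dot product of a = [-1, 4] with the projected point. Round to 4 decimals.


Step 1: Compute ||x|| (intermediates to 6 decimals).
||x|| = sqrt(6.3572^2 + (-7.3623)^2) = 9.72715
Step 2: Project.
Since ||x|| > R, scale = R/||x|| = 3/9.72715 = 0.308415, proj(x) = scale * x
proj(x) = [1.960656, -2.270644]
Step 3: Dot product.
a^T * proj(x) = -1*1.960656 + 4*(-2.270644) = -11.0432


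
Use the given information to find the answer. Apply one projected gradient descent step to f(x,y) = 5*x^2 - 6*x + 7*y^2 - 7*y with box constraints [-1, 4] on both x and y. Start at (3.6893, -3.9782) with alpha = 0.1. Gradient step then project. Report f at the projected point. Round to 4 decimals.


Step 1: Compute gradient at (3.6893, -3.9782).
grad_x = 2*5*3.6893 - 6 = 30.893
grad_y = 2*7*-3.9782 - 7 = -62.6948
Step 2: Gradient step.
x_raw = 3.6893 - 0.1*30.893 = 0.6
y_raw = -3.9782 - 0.1*-62.6948 = 2.2913
Step 3: Project onto [-1, 4].
x_proj = clip(0.6) = 0.6
y_proj = clip(2.2913) = 2.2913
Step 4: Evaluate f.
f(0.6, 2.2913) = 18.9108


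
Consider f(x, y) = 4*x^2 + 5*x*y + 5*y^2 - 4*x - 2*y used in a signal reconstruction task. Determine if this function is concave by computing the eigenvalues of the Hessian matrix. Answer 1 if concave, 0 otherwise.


The Hessian of f(x,y) = 4*x^2 + 5*x*y + 5*y^2 - 4*x - 2*y is:
H = [[8, 5], [5, 10]]
Trace = 8 + 10 = 18
Determinant = 8*10 - (5)^2 = 55
Discriminant = (18)^2 - 4*55 = 104.0
Eigenvalues: lambda_1 = 3.901, lambda_2 = 14.099
The function is not concave.

0


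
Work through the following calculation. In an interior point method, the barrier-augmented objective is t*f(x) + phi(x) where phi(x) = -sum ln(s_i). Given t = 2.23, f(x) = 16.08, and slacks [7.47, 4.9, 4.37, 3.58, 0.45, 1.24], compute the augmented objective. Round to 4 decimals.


Step 1: Compute log-barrier.
ln values: [2.0109, 1.5892, 1.4748, 1.2754, -0.7985, 0.2151]
phi = -(2.0109 + 1.5892 + 1.4748 + 1.2754 - 0.7985 + 0.2151) = -5.7669
Step 2: Compute augmented objective.
t*f(x) = 2.23*16.08 = 35.8584
Total = 35.8584 - 5.7669 = 30.0915


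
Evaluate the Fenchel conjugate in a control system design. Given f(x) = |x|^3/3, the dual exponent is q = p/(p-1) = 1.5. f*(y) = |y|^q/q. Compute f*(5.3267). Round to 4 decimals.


The conjugate exponent q satisfies 1/p + 1/q = 1.
p = 3, so q = 3/(3 - 1) = 1.5
|y|^q = 5.3267^1.5 = 12.2938
f*(5.3267) = 12.2938 / 1.5 = 8.1959


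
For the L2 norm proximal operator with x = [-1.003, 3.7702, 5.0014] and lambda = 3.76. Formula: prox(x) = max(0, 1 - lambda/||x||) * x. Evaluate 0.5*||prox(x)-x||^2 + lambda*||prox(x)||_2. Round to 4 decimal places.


Step 1: Compute ||x||.
||x|| = 6.3431
Step 2: Compute scaling factor.
scale = max(0, 1 - 3.76/6.3431) = 0.4072
Step 3: prox(x) = [-0.4084, 1.5353, 2.0367]
||prox(x)|| = 2.5831
Step 4: Proximal objective.
0.5*||prox-x||^2 = 7.0688
lambda*||prox|| = 9.7125
Total = 16.7811


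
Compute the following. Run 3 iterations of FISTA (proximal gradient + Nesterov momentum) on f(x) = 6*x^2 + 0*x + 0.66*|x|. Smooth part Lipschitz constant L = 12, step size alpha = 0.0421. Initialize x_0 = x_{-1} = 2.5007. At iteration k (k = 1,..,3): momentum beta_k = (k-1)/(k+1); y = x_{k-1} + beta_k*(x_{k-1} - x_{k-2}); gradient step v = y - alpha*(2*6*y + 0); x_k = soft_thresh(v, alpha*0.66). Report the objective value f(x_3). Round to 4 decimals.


FISTA on f(x) = 6*x^2 + 0*x + 0.66*|x|
L = 12, alpha = 0.0421
Iteration 1: beta = 0.0, y = 2.5007 + 0.0*(2.5007 - 2.5007) = 2.5007
  grad(y) = 30.0084, v = y - alpha*grad = 1.2373
  prox(v) = soft_thresh(1.2373, 0.0278) = 1.2096
Iteration 2: beta = 0.3333, y = 1.2096 + 0.3333*(1.2096 - 2.5007) = 0.7792
  grad(y) = 9.3502, v = y - alpha*grad = 0.3855
  prox(v) = soft_thresh(0.3855, 0.0278) = 0.3578
Iteration 3: beta = 0.5, y = 0.3578 + 0.5*(0.3578 - 1.2096) = -0.0682
  grad(y) = -0.8178, v = y - alpha*grad = -0.0337
  prox(v) = soft_thresh(-0.0337, 0.0278) = -0.0059
f(x_3) = 6*(-0.0059)^2 + 0*(-0.0059) + 0.66*|-0.0059| = 0.0041


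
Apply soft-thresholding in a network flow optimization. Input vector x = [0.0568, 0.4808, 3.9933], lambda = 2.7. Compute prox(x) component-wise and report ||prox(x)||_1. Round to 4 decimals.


Soft-thresholding with lambda = 2.7:
prox(0.0568) = sign(0.0568)*max(|0.0568| - 2.7, 0) = 0.0
prox(0.4808) = sign(0.4808)*max(|0.4808| - 2.7, 0) = 0.0
prox(3.9933) = sign(3.9933)*max(|3.9933| - 2.7, 0) = 1.2933
prox(x) = [0.0, 0.0, 1.2933]
||prox(x)||_1 = 0.0 + 0.0 + 1.2933 = 1.2933


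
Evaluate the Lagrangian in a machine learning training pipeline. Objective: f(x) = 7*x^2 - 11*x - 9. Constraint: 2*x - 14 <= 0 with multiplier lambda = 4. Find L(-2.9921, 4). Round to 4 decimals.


Step 1: Evaluate f(x).
f(-2.9921) = 7*(-2.9921)^2 - 11*(-2.9921) - 9 = 86.5817
Step 2: Evaluate g(x).
g(-2.9921) = 2*-2.9921 - 14 = -19.9842
Step 3: Compute Lagrangian.
L = 86.5817 + 4*-19.9842 = 6.6449


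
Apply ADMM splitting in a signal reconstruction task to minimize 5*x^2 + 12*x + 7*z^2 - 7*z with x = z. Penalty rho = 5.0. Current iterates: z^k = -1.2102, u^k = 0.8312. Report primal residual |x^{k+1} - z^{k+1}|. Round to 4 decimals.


ADMM iteration with rho = 5.0, z^k = -1.2102, u^k = 0.8312
Step 1: x-update.
Minimize 5*x^2 + 12*x + (5.0/2)*(x + 1.2102 + 0.8312)^2
FOC: (2*5 + 5.0)*x = -12 + 5.0*(-1.2102 - 0.8312)
x^{k+1} = -1.4805
Step 2: z-update.
Minimize 7*z^2 - 7*z + (5.0/2)*(-1.4805 - z + 0.8312)^2
FOC: (2*7 + 5.0)*z = 7 + 5.0*(-1.4805 + 0.8312)
z^{k+1} = 0.1976
Step 3: u-update.
u^{k+1} = 0.8312 - 1.4805 - 0.1976 = -0.8468
Step 4: Primal residual = |-1.4805 - 0.1976| = 1.678


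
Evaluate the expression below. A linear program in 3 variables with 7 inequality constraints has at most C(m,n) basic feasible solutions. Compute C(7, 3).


Each vertex corresponds to some choice of n active constraints out of m, so the number of vertices is at most C(m, n) = m! / (n!(m-n)!).
m = 7, n = 3
Numerator: 7 * 6 * 5
Denominator: 3! = 6
C(7, 3) = 35


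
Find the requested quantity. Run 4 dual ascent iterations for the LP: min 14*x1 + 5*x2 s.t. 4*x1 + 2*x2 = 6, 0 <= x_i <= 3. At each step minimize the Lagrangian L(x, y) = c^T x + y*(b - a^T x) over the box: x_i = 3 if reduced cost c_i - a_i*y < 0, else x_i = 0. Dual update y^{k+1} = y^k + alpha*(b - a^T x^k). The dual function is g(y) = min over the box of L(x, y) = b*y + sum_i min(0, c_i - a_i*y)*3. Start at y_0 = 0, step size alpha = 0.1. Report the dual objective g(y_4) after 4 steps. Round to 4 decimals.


Dual ascent for LP: min 14*x1 + 5*x2, 4*x1 + 2*x2 = 6, 0 <= x_i <= 3
Step 1: y^k = 0.0, reduced costs: (14.0, 5.0)
  x^k = (0.0, 0.0), subgradient = b - a^T x = 6.0
  y^{k+1} = 0.0 + 0.1*6.0 = 0.6
Step 2: y^k = 0.6, reduced costs: (11.6, 3.8)
  x^k = (0.0, 0.0), subgradient = b - a^T x = 6.0
  y^{k+1} = 0.6 + 0.1*6.0 = 1.2
Step 3: y^k = 1.2, reduced costs: (9.2, 2.6)
  x^k = (0.0, 0.0), subgradient = b - a^T x = 6.0
  y^{k+1} = 1.2 + 0.1*6.0 = 1.8
Step 4: y^k = 1.8, reduced costs: (6.8, 1.4)
  x^k = (0.0, 0.0), subgradient = b - a^T x = 6.0
  y^{k+1} = 1.8 + 0.1*6.0 = 2.4
Dual objective at y_4 = 2.4: reduced costs (4.4, 0.2), box minimizer x = (0.0, 0.0)
g(y_4) = b*y + (c1 - a1*y)*x1 + (c2 - a2*y)*x2 = 6*2.4 + 4.4*0.0 + 0.2*0.0 = 14.4 + 0.0 + 0.0 = 14.4


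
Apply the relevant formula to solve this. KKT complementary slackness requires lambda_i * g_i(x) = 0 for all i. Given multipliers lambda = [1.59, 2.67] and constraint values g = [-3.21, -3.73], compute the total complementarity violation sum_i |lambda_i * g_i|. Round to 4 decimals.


KKT complementary slackness check:
lambda_1 * g_1 = 1.59 * -3.21 = -5.1039
lambda_2 * g_2 = 2.67 * -3.73 = -9.9591
Total violation = 5.1039 + 9.9591 = 15.063


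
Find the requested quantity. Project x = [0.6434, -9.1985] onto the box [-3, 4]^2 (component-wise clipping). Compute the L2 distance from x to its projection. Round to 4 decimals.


Project each component onto [-3, 4].
clip(0.6434) = 0.6434, clip(-9.1985) = -3.0
Projection = [0.6434, -3.0]
Squared diffs: [0.0, 38.4214]
Distance = sqrt(38.4214) = 6.1985


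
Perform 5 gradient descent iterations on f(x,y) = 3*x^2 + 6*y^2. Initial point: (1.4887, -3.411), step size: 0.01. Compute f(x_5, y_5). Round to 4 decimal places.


Gradient descent on f(x,y) = 3*x^2 + 6*y^2.
Starting point: (1.4887, -3.411), alpha = 0.01
Step 1: grad_x = 2*3*1.4887 = 8.9322, grad_y = 2*6*-3.411 = -40.932
  x_1 = 1.4887 - 0.01*8.9322 = 1.3994
  y_1 = -3.411 - 0.01*-40.932 = -3.0017
Step 2: grad_x = 2*3*1.3994 = 8.3963, grad_y = 2*6*-3.0017 = -36.0202
  x_2 = 1.3994 - 0.01*8.3963 = 1.3154
  y_2 = -3.0017 - 0.01*-36.0202 = -2.6415
Step 3: grad_x = 2*3*1.3154 = 7.8925, grad_y = 2*6*-2.6415 = -31.6977
  x_3 = 1.3154 - 0.01*7.8925 = 1.2365
  y_3 = -2.6415 - 0.01*-31.6977 = -2.3245
Step 4: grad_x = 2*3*1.2365 = 7.4189, grad_y = 2*6*-2.3245 = -27.894
  x_4 = 1.2365 - 0.01*7.4189 = 1.1623
  y_4 = -2.3245 - 0.01*-27.894 = -2.0456
Step 5: grad_x = 2*3*1.1623 = 6.9738, grad_y = 2*6*-2.0456 = -24.5467
  x_5 = 1.1623 - 0.01*6.9738 = 1.0926
  y_5 = -2.0456 - 0.01*-24.5467 = -1.8001
f(1.0926, -1.8001) = 3*1.0926^2 + 6*(-1.8001)^2 = 23.0231


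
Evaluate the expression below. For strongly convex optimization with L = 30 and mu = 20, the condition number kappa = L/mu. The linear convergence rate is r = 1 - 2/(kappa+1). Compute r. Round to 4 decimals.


Step 1: Compute the condition number.
kappa = L/mu = 30/20 = 1.5
Step 2: Compute the convergence rate.
r = 1 - 2/(kappa + 1) = 1 - 2*mu/(L + mu) = (L - mu)/(L + mu) = 10/50 = 0.2


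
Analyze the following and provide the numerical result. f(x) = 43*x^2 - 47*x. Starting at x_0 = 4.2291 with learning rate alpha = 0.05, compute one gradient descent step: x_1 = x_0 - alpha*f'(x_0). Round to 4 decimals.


We compute the gradient at x_0 and apply the update.
f'(x) = 86*x - 47
f'(4.2291) = 86*4.2291 - 47 = 316.7026
x_1 = 4.2291 - 0.05*316.7026 = -11.606


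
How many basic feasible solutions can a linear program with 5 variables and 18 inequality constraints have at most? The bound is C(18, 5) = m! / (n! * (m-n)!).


Each vertex corresponds to some choice of n active constraints out of m, so the number of vertices is at most C(m, n) = m! / (n!(m-n)!).
m = 18, n = 5
Numerator: 18 * 17 * 16 * 15 * 14
Denominator: 5! = 120
C(18, 5) = 8568


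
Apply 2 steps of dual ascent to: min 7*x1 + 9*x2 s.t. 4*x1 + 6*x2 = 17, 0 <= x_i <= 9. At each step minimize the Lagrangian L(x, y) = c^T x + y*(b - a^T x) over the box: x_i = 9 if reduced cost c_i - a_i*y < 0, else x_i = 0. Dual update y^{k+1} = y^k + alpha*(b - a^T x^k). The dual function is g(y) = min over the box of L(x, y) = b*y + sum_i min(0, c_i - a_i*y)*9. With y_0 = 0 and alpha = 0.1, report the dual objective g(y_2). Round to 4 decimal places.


Dual ascent for LP: min 7*x1 + 9*x2, 4*x1 + 6*x2 = 17, 0 <= x_i <= 9
Step 1: y^k = 0.0, reduced costs: (7.0, 9.0)
  x^k = (0.0, 0.0), subgradient = b - a^T x = 17.0
  y^{k+1} = 0.0 + 0.1*17.0 = 1.7
Step 2: y^k = 1.7, reduced costs: (0.2, -1.2)
  x^k = (0.0, 9.0), subgradient = b - a^T x = -37.0
  y^{k+1} = 1.7 + 0.1*-37.0 = -2.0
Dual objective at y_2 = -2.0: reduced costs (15.0, 21.0), box minimizer x = (0.0, 0.0)
g(y_2) = b*y + (c1 - a1*y)*x1 + (c2 - a2*y)*x2 = 17*(-2.0) + 15.0*0.0 + 21.0*0.0 = -34.0 + 0.0 + 0.0 = -34.0


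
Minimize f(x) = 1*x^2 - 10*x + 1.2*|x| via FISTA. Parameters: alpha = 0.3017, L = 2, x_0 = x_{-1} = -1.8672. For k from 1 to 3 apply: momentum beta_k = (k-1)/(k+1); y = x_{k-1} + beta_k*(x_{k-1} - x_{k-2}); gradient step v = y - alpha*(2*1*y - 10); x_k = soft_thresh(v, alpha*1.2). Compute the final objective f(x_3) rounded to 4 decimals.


FISTA on f(x) = 1*x^2 - 10*x + 1.2*|x|
L = 2, alpha = 0.3017
Iteration 1: beta = 0.0, y = -1.8672 + 0.0*(-1.8672 + 1.8672) = -1.8672
  grad(y) = -13.7344, v = y - alpha*grad = 2.2765
  prox(v) = soft_thresh(2.2765, 0.362) = 1.9144
Iteration 2: beta = 0.3333, y = 1.9144 + 0.3333*(1.9144 + 1.8672) = 3.175
  grad(y) = -3.6501, v = y - alpha*grad = 4.2762
  prox(v) = soft_thresh(4.2762, 0.362) = 3.9142
Iteration 3: beta = 0.5, y = 3.9142 + 0.5*(3.9142 - 1.9144) = 4.914
  grad(y) = -0.172, v = y - alpha*grad = 4.9659
  prox(v) = soft_thresh(4.9659, 0.362) = 4.6039
f(x_3) = 1*4.6039^2 - 10*4.6039 + 1.2*|4.6039| = -19.3184
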